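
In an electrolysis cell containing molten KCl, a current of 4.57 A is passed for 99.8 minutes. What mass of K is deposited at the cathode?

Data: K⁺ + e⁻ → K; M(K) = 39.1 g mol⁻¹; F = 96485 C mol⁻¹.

11.1 g

Q = I·t = 4.570 A × 5988.0 s = 27370 C.
n(e⁻) = Q/F = 27370 / 96485 = 0.2836 mol.
K⁺ + e⁻ → K, so n(K) = n(e⁻)/1 = 0.2836 mol.
m = n·M = 0.2836 × 39.1 = 11.1 g.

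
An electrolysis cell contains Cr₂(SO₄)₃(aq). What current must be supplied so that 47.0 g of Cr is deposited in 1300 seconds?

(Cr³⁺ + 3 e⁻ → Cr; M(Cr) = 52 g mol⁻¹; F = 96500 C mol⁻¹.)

n(Cr) = 47.0 / 52 = 0.9038 mol.
n(e⁻) = 3 × 0.9038 = 2.712 mol.
Q = n(e⁻)·F = 2.712 × 96500 = 261700 C.
I = Q/t = 261700 / 1300.0 s = 201 A.

201 A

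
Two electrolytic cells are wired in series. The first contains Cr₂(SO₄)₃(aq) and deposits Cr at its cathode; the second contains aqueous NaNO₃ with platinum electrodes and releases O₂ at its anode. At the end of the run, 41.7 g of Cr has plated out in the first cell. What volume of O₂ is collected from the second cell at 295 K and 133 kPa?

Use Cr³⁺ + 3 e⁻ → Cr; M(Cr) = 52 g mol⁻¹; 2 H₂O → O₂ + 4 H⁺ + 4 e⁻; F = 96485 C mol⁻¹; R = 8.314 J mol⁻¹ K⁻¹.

n(Cr) = 41.7 / 52 = 0.8019 mol, so n(e⁻) = 3 × 0.8019 = 2.406 mol.
The cells are in series, so the same 2.406 mol of electrons passes through the second cell.
2 H₂O → O₂ + 4 H⁺ + 4 e⁻ — 4 mol e⁻ per mol O₂, so n(O₂) = 2.406/4 = 0.6014 mol.
V = nRT/P = (0.6014 × 8.314 × 295) / (133 × 10³) = 0.0111 m³ = 11.1 L.

11.1 L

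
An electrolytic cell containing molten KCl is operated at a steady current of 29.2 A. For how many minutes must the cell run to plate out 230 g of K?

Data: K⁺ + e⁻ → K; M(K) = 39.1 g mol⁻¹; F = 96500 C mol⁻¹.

324 min

n(K) = m/M = 230 / 39.1 = 5.882 mol.
Each K atom requires 1 electron, so n(e⁻) = 1 × 5.882 = 5.882 mol.
Q = n(e⁻)·F = 5.882 × 96500 = 567600 C.
t = Q/I = 567600 / 29.20 A = 19440 s = 324 min.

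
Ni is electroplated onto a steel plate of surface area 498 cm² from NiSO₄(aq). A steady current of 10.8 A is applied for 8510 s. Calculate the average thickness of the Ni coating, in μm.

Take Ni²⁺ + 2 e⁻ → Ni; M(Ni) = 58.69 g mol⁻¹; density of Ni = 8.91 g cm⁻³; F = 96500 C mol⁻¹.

Q = I·t = 10.80 × 8510.0 = 91910 C; n(e⁻) = 0.9524 mol.
n(Ni) = n(e⁻)/2 = 0.4762 mol, so m = 0.4762 × 58.69 = 27.95 g.
Volume = m/ρ = 27.95 / 8.91 = 3.137 cm³.
Thickness = V/A = 3.137 / 498 = 0.00630 cm = 63.0 μm.

63.0 μm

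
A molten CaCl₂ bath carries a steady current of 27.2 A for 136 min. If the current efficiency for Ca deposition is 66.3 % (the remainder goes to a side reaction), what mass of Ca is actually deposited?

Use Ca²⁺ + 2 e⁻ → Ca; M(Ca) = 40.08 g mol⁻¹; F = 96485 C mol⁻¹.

Q = I·t = 27.20 × 8160.0 = 222000 C.
n(e⁻) = 222000/96485 = 2.300 mol; theoretically n(Ca) = 2.300/2 = 1.150 mol, m_theo = 46.10 g.
At 66.3 % efficiency, m_actual = 0.663 × 46.10 = 30.6 g.

30.6 g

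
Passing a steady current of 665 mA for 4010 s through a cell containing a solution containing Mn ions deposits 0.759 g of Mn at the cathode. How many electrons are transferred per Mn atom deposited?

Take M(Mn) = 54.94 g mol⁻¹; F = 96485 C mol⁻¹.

Q = I·t = 0.6650 A × 4010.0 s = 2667 C, so n(e⁻) = 2667/96485 = 0.02764 mol.
n(Mn) deposited = 0.759 / 54.94 = 0.01382 mol.
Electrons per atom = n(e⁻)/n(Mn) = 0.02764 / 0.01382 = 2.00 ≈ 2, so the ion is Mn²⁺.

2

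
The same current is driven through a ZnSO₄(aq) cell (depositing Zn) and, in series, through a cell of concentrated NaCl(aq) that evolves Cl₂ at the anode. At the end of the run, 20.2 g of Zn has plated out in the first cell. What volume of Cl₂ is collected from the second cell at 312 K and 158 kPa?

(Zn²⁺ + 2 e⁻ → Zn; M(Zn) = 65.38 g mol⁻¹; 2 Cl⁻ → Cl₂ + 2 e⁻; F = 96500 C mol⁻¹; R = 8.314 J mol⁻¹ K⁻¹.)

5.07 L

n(Zn) = 20.2 / 65.38 = 0.3090 mol, so n(e⁻) = 2 × 0.3090 = 0.6179 mol.
The cells are in series, so the same 0.6179 mol of electrons passes through the second cell.
2 Cl⁻ → Cl₂ + 2 e⁻ — 2 mol e⁻ per mol Cl₂, so n(Cl₂) = 0.6179/2 = 0.3090 mol.
V = nRT/P = (0.3090 × 8.314 × 312) / (158 × 10³) = 0.00507 m³ = 5.07 L.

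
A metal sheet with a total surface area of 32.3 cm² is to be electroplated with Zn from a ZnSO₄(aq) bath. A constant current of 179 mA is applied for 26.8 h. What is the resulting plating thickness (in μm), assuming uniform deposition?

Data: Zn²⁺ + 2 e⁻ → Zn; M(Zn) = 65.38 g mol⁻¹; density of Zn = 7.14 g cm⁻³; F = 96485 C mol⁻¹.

Q = I·t = 0.1790 × 96480 = 17270 C; n(e⁻) = 0.1790 mol.
n(Zn) = n(e⁻)/2 = 0.08950 mol, so m = 0.08950 × 65.38 = 5.851 g.
Volume = m/ρ = 5.851 / 7.14 = 0.8195 cm³.
Thickness = V/A = 0.8195 / 32.3 = 0.0254 cm = 254 μm.

254 μm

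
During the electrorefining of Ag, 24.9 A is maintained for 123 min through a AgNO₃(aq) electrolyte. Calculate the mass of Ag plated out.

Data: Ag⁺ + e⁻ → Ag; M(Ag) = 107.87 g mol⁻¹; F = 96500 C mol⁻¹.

Q = I·t = 24.90 A × 7380.0 s = 183800 C.
n(e⁻) = Q/F = 183800 / 96500 = 1.904 mol.
Ag⁺ + e⁻ → Ag, so n(Ag) = n(e⁻)/1 = 1.904 mol.
m = n·M = 1.904 × 107.87 = 205 g.

205 g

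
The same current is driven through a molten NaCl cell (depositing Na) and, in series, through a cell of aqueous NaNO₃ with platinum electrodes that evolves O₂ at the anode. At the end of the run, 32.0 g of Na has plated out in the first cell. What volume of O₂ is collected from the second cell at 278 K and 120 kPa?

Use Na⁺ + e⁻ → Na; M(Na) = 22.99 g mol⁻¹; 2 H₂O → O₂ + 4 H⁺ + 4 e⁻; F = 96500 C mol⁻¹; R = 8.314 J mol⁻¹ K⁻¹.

n(Na) = 32.0 / 22.99 = 1.392 mol, so n(e⁻) = 1 × 1.392 = 1.392 mol.
The cells are in series, so the same 1.392 mol of electrons passes through the second cell.
2 H₂O → O₂ + 4 H⁺ + 4 e⁻ — 4 mol e⁻ per mol O₂, so n(O₂) = 1.392/4 = 0.3480 mol.
V = nRT/P = (0.3480 × 8.314 × 278) / (120 × 10³) = 0.00670 m³ = 6.70 L.

6.70 L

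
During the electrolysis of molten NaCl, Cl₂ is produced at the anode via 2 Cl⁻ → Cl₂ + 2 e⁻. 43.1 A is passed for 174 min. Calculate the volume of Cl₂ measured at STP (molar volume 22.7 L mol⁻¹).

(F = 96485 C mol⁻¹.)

52.9 L

Q = I·t = 43.10 A × 10440 s = 450000 C.
n(e⁻) = Q/F = 450000 / 96485 = 4.664 mol.
2 electrons are transferred per Cl₂ molecule, so n(Cl₂) = 4.664 / 2 = 2.332 mol.
V = n × V_m = 2.332 × 22.7 = 52.9 L.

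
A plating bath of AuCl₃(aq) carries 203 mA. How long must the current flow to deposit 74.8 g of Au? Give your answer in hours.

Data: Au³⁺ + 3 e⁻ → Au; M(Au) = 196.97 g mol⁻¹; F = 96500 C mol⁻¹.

150 h

n(Au) = m/M = 74.8 / 196.97 = 0.3798 mol.
Each Au atom requires 3 electrons, so n(e⁻) = 3 × 0.3798 = 1.139 mol.
Q = n(e⁻)·F = 1.139 × 96500 = 109900 C.
t = Q/I = 109900 / 0.2030 A = 541600 s = 150 h.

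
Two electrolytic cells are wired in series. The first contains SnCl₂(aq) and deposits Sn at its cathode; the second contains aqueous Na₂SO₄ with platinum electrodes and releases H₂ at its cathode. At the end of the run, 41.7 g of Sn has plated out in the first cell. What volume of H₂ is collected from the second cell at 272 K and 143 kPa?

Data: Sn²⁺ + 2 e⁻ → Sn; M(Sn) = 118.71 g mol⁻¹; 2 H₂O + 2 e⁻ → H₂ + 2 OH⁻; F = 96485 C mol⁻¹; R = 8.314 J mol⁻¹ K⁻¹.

n(Sn) = 41.7 / 118.71 = 0.3513 mol, so n(e⁻) = 2 × 0.3513 = 0.7026 mol.
The cells are in series, so the same 0.7026 mol of electrons passes through the second cell.
2 H₂O + 2 e⁻ → H₂ + 2 OH⁻ — 2 mol e⁻ per mol H₂, so n(H₂) = 0.7026/2 = 0.3513 mol.
V = nRT/P = (0.3513 × 8.314 × 272) / (143 × 10³) = 0.00556 m³ = 5.56 L.

5.56 L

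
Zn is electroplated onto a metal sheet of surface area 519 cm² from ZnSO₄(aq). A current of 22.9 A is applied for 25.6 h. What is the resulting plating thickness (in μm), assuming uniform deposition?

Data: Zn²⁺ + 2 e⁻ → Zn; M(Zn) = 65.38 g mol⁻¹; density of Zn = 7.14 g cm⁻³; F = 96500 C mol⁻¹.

1930 μm

Q = I·t = 22.90 × 92160 = 2110000 C; n(e⁻) = 21.87 mol.
n(Zn) = n(e⁻)/2 = 10.94 mol, so m = 10.94 × 65.38 = 714.9 g.
Volume = m/ρ = 714.9 / 7.14 = 100.1 cm³.
Thickness = V/A = 100.1 / 519 = 0.193 cm = 1930 μm.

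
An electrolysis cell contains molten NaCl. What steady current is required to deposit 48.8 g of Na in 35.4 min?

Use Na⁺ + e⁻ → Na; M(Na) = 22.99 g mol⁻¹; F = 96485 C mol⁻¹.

96.4 A

n(Na) = 48.8 / 22.99 = 2.123 mol.
n(e⁻) = 1 × 2.123 = 2.123 mol.
Q = n(e⁻)·F = 2.123 × 96485 = 204800 C.
I = Q/t = 204800 / 2124.0 s = 96.4 A.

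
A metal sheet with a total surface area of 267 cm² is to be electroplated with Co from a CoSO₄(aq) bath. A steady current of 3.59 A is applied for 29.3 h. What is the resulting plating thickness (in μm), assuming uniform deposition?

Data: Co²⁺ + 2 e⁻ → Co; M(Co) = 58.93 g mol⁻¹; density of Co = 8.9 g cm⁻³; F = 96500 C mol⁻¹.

Q = I·t = 3.590 × 105480 = 378700 C; n(e⁻) = 3.924 mol.
n(Co) = n(e⁻)/2 = 1.962 mol, so m = 1.962 × 58.93 = 115.6 g.
Volume = m/ρ = 115.6 / 8.9 = 12.99 cm³.
Thickness = V/A = 12.99 / 267 = 0.0487 cm = 487 μm.

487 μm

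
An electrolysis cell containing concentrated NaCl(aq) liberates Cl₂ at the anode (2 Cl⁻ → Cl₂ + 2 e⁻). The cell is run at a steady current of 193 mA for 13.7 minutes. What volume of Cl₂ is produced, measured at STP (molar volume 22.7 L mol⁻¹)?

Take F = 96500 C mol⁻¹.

0.0187 L

Q = I·t = 0.1930 A × 822.00 s = 158.6 C.
n(e⁻) = Q/F = 158.6 / 96500 = 0.001644 mol.
2 electrons are transferred per Cl₂ molecule, so n(Cl₂) = 0.001644 / 2 = 0.0008220 mol.
V = n × V_m = 0.0008220 × 22.7 = 0.0187 L.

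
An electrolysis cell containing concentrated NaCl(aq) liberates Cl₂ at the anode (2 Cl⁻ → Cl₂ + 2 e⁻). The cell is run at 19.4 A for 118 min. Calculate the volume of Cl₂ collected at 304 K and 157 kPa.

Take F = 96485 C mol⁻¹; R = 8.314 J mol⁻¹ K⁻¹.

11.5 L

Q = I·t = 19.40 A × 7080.0 s = 137400 C.
n(e⁻) = Q/F = 137400 / 96485 = 1.424 mol.
2 electrons are transferred per Cl₂ molecule, so n(Cl₂) = 1.424 / 2 = 0.7118 mol.
V = nRT/P = (0.7118 × 8.314 × 304) / (157 × 10³ Pa) = 0.0115 m³ = 11.5 L.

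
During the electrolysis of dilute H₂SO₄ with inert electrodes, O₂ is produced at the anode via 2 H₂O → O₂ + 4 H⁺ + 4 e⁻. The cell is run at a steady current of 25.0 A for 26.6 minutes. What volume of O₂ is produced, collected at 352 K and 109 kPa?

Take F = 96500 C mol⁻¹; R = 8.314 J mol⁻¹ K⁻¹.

Q = I·t = 25.00 A × 1596.0 s = 39900 C.
n(e⁻) = Q/F = 39900 / 96500 = 0.4135 mol.
4 electrons are transferred per O₂ molecule, so n(O₂) = 0.4135 / 4 = 0.1034 mol.
V = nRT/P = (0.1034 × 8.314 × 352) / (109 × 10³ Pa) = 0.00278 m³ = 2.78 L.

2.78 L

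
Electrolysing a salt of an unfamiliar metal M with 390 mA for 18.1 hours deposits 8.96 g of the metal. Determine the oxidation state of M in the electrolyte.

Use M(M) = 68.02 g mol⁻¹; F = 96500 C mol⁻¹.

Q = I·t = 0.3900 A × 65160 s = 25410 C, so n(e⁻) = 25410/96500 = 0.2633 mol.
n(M) deposited = 8.96 / 68.02 = 0.1317 mol.
Electrons per atom = n(e⁻)/n(M) = 0.2633 / 0.1317 = 2.00 ≈ 2, so the ion is M²⁺.

+2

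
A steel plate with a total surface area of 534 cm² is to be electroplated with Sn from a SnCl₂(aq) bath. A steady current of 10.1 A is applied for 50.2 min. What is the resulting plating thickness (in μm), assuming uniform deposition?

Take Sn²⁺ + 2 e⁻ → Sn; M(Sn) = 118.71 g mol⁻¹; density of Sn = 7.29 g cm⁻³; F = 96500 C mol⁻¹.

Q = I·t = 10.10 × 3012.0 = 30420 C; n(e⁻) = 0.3152 mol.
n(Sn) = n(e⁻)/2 = 0.1576 mol, so m = 0.1576 × 118.71 = 18.71 g.
Volume = m/ρ = 18.71 / 7.29 = 2.567 cm³.
Thickness = V/A = 2.567 / 534 = 0.00481 cm = 48.1 μm.

48.1 μm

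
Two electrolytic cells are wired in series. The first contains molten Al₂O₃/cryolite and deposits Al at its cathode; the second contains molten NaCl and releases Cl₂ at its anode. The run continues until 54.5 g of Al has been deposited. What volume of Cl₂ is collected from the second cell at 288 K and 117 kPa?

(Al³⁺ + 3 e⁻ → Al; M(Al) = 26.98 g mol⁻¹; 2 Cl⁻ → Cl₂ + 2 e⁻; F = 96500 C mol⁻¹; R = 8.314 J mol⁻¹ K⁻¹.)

n(Al) = 54.5 / 26.98 = 2.020 mol, so n(e⁻) = 3 × 2.020 = 6.060 mol.
The cells are in series, so the same 6.060 mol of electrons passes through the second cell.
2 Cl⁻ → Cl₂ + 2 e⁻ — 2 mol e⁻ per mol Cl₂, so n(Cl₂) = 6.060/2 = 3.030 mol.
V = nRT/P = (3.030 × 8.314 × 288) / (117 × 10³) = 0.0620 m³ = 62.0 L.

62.0 L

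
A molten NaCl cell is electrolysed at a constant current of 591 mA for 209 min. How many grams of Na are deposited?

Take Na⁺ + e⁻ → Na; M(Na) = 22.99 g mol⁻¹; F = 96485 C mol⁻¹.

Q = I·t = 0.5910 A × 12540 s = 7411 C.
n(e⁻) = Q/F = 7411 / 96485 = 0.07681 mol.
Na⁺ + e⁻ → Na, so n(Na) = n(e⁻)/1 = 0.07681 mol.
m = n·M = 0.07681 × 22.99 = 1.77 g.

1.77 g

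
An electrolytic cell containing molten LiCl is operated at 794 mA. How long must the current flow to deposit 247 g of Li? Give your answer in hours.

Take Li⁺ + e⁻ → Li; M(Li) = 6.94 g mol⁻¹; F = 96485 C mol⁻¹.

1200 h

n(Li) = m/M = 247 / 6.94 = 35.59 mol.
Each Li atom requires 1 electron, so n(e⁻) = 1 × 35.59 = 35.59 mol.
Q = n(e⁻)·F = 35.59 × 96485 = 3434000 C.
t = Q/I = 3434000 / 0.7940 A = 4325000 s = 1200 h.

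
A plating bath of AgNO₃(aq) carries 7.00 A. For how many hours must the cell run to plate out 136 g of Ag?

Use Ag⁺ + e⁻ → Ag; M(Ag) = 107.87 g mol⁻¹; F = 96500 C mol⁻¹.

4.83 h

n(Ag) = m/M = 136 / 107.87 = 1.261 mol.
Each Ag atom requires 1 electron, so n(e⁻) = 1 × 1.261 = 1.261 mol.
Q = n(e⁻)·F = 1.261 × 96500 = 121700 C.
t = Q/I = 121700 / 7.000 A = 17380 s = 4.83 h.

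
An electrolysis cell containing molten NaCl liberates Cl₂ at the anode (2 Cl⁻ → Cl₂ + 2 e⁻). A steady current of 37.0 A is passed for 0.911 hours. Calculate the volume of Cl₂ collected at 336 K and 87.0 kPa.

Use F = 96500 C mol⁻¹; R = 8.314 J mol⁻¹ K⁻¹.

Q = I·t = 37.00 A × 3279.6 s = 121300 C.
n(e⁻) = Q/F = 121300 / 96500 = 1.257 mol.
2 electrons are transferred per Cl₂ molecule, so n(Cl₂) = 1.257 / 2 = 0.6287 mol.
V = nRT/P = (0.6287 × 8.314 × 336) / (87.0 × 10³ Pa) = 0.0202 m³ = 20.2 L.

20.2 L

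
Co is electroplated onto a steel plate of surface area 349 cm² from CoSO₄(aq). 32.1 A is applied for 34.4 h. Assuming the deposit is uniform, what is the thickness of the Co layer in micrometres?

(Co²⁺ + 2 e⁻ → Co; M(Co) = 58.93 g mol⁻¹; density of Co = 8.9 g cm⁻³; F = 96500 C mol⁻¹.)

3910 μm

Q = I·t = 32.10 × 123840 = 3975000 C; n(e⁻) = 41.19 mol.
n(Co) = n(e⁻)/2 = 20.60 mol, so m = 20.60 × 58.93 = 1214 g.
Volume = m/ρ = 1214 / 8.9 = 136.4 cm³.
Thickness = V/A = 136.4 / 349 = 0.391 cm = 3910 μm.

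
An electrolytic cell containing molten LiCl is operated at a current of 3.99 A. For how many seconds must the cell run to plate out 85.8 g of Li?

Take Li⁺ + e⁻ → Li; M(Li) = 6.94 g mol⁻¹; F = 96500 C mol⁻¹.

2.99 × 10⁵ s

n(Li) = m/M = 85.8 / 6.94 = 12.36 mol.
Each Li atom requires 1 electron, so n(e⁻) = 1 × 12.36 = 12.36 mol.
Q = n(e⁻)·F = 12.36 × 96500 = 1193000 C.
t = Q/I = 1193000 / 3.990 A = 299000 s.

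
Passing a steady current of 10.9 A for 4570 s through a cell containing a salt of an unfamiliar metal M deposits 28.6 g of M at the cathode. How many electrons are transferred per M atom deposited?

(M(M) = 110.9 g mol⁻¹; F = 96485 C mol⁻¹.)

2

Q = I·t = 10.90 A × 4570.0 s = 49810 C, so n(e⁻) = 49810/96485 = 0.5163 mol.
n(M) deposited = 28.6 / 110.9 = 0.2579 mol.
Electrons per atom = n(e⁻)/n(M) = 0.5163 / 0.2579 = 2.00 ≈ 2, so the ion is M²⁺.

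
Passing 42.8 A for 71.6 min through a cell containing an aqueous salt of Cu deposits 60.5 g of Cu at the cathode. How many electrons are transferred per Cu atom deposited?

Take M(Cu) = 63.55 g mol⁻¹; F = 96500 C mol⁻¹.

Q = I·t = 42.80 A × 4296.0 s = 183900 C, so n(e⁻) = 183900/96500 = 1.905 mol.
n(Cu) deposited = 60.5 / 63.55 = 0.9520 mol.
Electrons per atom = n(e⁻)/n(Cu) = 1.905 / 0.9520 = 2.00 ≈ 2, so the ion is Cu²⁺.

2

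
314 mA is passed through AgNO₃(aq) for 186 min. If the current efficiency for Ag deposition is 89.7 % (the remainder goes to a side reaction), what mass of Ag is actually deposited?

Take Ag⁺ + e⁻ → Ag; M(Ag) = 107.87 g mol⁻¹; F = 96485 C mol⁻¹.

Q = I·t = 0.3140 × 11160 = 3504 C.
n(e⁻) = 3504/96485 = 0.03632 mol; theoretically n(Ag) = 0.03632/1 = 0.03632 mol, m_theo = 3.918 g.
At 89.7 % efficiency, m_actual = 0.897 × 3.918 = 3.51 g.

3.51 g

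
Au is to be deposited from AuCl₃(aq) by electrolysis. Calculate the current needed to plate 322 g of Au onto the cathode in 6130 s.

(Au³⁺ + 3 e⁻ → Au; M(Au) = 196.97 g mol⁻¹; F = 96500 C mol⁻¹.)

n(Au) = 322 / 196.97 = 1.635 mol.
n(e⁻) = 3 × 1.635 = 4.904 mol.
Q = n(e⁻)·F = 4.904 × 96500 = 473300 C.
I = Q/t = 473300 / 6130.0 s = 77.2 A.

77.2 A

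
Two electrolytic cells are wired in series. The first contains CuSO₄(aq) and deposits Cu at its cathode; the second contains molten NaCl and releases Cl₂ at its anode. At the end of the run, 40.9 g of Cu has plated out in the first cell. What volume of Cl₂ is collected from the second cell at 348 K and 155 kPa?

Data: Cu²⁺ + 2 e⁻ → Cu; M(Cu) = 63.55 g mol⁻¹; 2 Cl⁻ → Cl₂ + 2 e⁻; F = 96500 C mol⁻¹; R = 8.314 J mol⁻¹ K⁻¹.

12.0 L

n(Cu) = 40.9 / 63.55 = 0.6436 mol, so n(e⁻) = 2 × 0.6436 = 1.287 mol.
The cells are in series, so the same 1.287 mol of electrons passes through the second cell.
2 Cl⁻ → Cl₂ + 2 e⁻ — 2 mol e⁻ per mol Cl₂, so n(Cl₂) = 1.287/2 = 0.6436 mol.
V = nRT/P = (0.6436 × 8.314 × 348) / (155 × 10³) = 0.0120 m³ = 12.0 L.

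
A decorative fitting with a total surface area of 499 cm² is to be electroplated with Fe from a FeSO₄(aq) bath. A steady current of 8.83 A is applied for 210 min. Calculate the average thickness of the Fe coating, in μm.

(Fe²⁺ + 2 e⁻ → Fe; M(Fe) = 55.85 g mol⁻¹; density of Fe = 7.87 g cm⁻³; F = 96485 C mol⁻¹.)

Q = I·t = 8.830 × 12600 = 111300 C; n(e⁻) = 1.153 mol.
n(Fe) = n(e⁻)/2 = 0.5766 mol, so m = 0.5766 × 55.85 = 32.20 g.
Volume = m/ρ = 32.20 / 7.87 = 4.092 cm³.
Thickness = V/A = 4.092 / 499 = 0.00820 cm = 82.0 μm.

82.0 μm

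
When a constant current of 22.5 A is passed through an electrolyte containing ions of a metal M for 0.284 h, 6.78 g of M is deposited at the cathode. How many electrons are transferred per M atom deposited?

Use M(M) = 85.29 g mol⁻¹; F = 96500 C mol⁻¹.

3

Q = I·t = 22.50 A × 1022.4 s = 23000 C, so n(e⁻) = 23000/96500 = 0.2384 mol.
n(M) deposited = 6.78 / 85.29 = 0.07949 mol.
Electrons per atom = n(e⁻)/n(M) = 0.2384 / 0.07949 = 3.00 ≈ 3, so the ion is M³⁺.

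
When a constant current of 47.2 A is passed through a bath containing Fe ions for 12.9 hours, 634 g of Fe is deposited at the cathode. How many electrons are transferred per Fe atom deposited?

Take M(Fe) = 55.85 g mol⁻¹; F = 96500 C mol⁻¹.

2

Q = I·t = 47.20 A × 46440 s = 2192000 C, so n(e⁻) = 2192000/96500 = 22.71 mol.
n(Fe) deposited = 634 / 55.85 = 11.35 mol.
Electrons per atom = n(e⁻)/n(Fe) = 22.71 / 11.35 = 2.00 ≈ 2, so the ion is Fe²⁺.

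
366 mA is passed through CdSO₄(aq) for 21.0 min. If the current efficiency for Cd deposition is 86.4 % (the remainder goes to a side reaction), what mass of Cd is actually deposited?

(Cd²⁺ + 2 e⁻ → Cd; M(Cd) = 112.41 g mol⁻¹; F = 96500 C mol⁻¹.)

Q = I·t = 0.3660 × 1260.0 = 461.2 C.
n(e⁻) = 461.2/96500 = 0.004779 mol; theoretically n(Cd) = 0.004779/2 = 0.002389 mol, m_theo = 0.2686 g.
At 86.4 % efficiency, m_actual = 0.864 × 0.2686 = 0.232 g.

0.232 g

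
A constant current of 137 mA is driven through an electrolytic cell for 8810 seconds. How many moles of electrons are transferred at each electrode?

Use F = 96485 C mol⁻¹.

Q = I·t = 0.1370 A × 8810.0 s = 1207 C.
n(e⁻) = Q/F = 1207 / 96485 = 0.0125 mol.

0.0125 mol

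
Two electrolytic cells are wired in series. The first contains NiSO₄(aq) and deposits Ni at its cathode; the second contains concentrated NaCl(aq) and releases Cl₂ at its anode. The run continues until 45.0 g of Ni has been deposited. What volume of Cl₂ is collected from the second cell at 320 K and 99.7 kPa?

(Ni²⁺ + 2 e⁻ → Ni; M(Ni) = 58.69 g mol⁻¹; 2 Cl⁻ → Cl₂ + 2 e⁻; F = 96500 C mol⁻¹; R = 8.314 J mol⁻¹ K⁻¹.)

20.5 L

n(Ni) = 45.0 / 58.69 = 0.7667 mol, so n(e⁻) = 2 × 0.7667 = 1.533 mol.
The cells are in series, so the same 1.533 mol of electrons passes through the second cell.
2 Cl⁻ → Cl₂ + 2 e⁻ — 2 mol e⁻ per mol Cl₂, so n(Cl₂) = 1.533/2 = 0.7667 mol.
V = nRT/P = (0.7667 × 8.314 × 320) / (99.7 × 10³) = 0.0205 m³ = 20.5 L.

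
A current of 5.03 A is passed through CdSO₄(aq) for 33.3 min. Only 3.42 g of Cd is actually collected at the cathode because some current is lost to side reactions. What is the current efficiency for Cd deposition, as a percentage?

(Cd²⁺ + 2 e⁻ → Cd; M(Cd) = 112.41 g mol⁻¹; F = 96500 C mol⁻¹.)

58.4 %

Q = I·t = 5.030 × 1998.0 = 10050 C; n(e⁻) = 10050/96500 = 0.1041 mol.
Theoretical n(Cd) = n(e⁻)/2 = 0.05207 mol, i.e. m_theo = 0.05207 × 112.41 = 5.853 g.
Efficiency = m_actual / m_theo = 3.42 / 5.853 = 58.4 %.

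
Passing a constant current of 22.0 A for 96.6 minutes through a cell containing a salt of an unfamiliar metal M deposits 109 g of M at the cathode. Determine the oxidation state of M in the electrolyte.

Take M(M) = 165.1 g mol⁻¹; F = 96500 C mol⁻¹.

+2

Q = I·t = 22.00 A × 5796.0 s = 127500 C, so n(e⁻) = 127500/96500 = 1.321 mol.
n(M) deposited = 109 / 165.1 = 0.6602 mol.
Electrons per atom = n(e⁻)/n(M) = 1.321 / 0.6602 = 2.00 ≈ 2, so the ion is M²⁺.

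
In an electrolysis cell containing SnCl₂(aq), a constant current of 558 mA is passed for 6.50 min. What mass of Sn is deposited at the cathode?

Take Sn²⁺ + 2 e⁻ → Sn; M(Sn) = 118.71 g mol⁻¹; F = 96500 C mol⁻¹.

Q = I·t = 0.5580 A × 390.00 s = 217.6 C.
n(e⁻) = Q/F = 217.6 / 96500 = 0.002255 mol.
Sn²⁺ + 2 e⁻ → Sn, so n(Sn) = n(e⁻)/2 = 0.001128 mol.
m = n·M = 0.001128 × 118.71 = 0.134 g.

0.134 g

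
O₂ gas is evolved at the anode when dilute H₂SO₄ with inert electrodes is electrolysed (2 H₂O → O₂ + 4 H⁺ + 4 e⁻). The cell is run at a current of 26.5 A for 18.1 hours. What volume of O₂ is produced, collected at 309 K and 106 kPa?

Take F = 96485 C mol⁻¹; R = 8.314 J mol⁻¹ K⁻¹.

Q = I·t = 26.50 A × 65160 s = 1727000 C.
n(e⁻) = Q/F = 1727000 / 96485 = 17.90 mol.
4 electrons are transferred per O₂ molecule, so n(O₂) = 17.90 / 4 = 4.474 mol.
V = nRT/P = (4.474 × 8.314 × 309) / (106 × 10³ Pa) = 0.108 m³ = 108 L.

108 L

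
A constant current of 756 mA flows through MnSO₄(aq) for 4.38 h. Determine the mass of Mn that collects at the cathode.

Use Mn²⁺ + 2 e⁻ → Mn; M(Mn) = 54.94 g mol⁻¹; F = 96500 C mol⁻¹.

3.39 g

Q = I·t = 0.7560 A × 15768 s = 11920 C.
n(e⁻) = Q/F = 11920 / 96500 = 0.1235 mol.
Mn²⁺ + 2 e⁻ → Mn, so n(Mn) = n(e⁻)/2 = 0.06176 mol.
m = n·M = 0.06176 × 54.94 = 3.39 g.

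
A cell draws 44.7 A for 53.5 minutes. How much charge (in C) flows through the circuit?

Q = I·t = 44.70 A × 3210.0 s = 1.43 × 10⁵ C.

1.43 × 10⁵ C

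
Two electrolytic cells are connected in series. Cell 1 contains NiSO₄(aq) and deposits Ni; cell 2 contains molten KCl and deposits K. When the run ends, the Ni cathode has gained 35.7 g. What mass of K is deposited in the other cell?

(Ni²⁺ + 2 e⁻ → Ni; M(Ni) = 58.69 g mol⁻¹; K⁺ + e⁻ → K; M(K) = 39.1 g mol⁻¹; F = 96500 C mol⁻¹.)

47.6 g

n(Ni) = 35.7 / 58.69 = 0.6083 mol.
Since Ni²⁺ + 2 e⁻ → Ni, n(e⁻) passed = 2 × 0.6083 = 1.217 mol.
Cells in series carry the same charge, so the same 1.217 mol of electrons passes through cell 2.
K⁺ + e⁻ → K, so n(K) = 1.217 / 1 = 1.217 mol.
m(K) = 1.217 × 39.1 = 47.6 g.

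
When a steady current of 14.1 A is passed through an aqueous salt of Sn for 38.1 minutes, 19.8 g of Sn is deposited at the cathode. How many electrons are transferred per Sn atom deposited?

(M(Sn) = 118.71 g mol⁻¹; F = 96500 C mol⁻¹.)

Q = I·t = 14.10 A × 2286.0 s = 32230 C, so n(e⁻) = 32230/96500 = 0.3340 mol.
n(Sn) deposited = 19.8 / 118.71 = 0.1668 mol.
Electrons per atom = n(e⁻)/n(Sn) = 0.3340 / 0.1668 = 2.00 ≈ 2, so the ion is Sn²⁺.

2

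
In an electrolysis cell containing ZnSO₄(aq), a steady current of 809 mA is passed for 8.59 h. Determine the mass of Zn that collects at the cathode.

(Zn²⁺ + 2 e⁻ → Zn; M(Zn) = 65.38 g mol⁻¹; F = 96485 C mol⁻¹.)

8.48 g

Q = I·t = 0.8090 A × 30924 s = 25020 C.
n(e⁻) = Q/F = 25020 / 96485 = 0.2593 mol.
Zn²⁺ + 2 e⁻ → Zn, so n(Zn) = n(e⁻)/2 = 0.1296 mol.
m = n·M = 0.1296 × 65.38 = 8.48 g.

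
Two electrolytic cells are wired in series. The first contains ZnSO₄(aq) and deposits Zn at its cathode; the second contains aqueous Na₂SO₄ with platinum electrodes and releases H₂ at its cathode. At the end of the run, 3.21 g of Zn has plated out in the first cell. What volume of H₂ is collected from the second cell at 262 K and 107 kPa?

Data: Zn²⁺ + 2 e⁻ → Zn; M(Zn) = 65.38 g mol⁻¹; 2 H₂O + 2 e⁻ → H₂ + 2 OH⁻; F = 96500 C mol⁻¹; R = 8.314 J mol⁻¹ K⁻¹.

n(Zn) = 3.21 / 65.38 = 0.04910 mol, so n(e⁻) = 2 × 0.04910 = 0.09820 mol.
The cells are in series, so the same 0.09820 mol of electrons passes through the second cell.
2 H₂O + 2 e⁻ → H₂ + 2 OH⁻ — 2 mol e⁻ per mol H₂, so n(H₂) = 0.09820/2 = 0.04910 mol.
V = nRT/P = (0.04910 × 8.314 × 262) / (107 × 10³) = 0.00100 m³ = 1.00 L.

1.00 L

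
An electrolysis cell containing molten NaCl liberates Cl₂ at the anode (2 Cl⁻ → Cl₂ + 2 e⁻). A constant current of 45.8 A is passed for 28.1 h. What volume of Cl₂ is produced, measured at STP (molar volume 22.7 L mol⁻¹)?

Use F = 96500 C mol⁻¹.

545 L

Q = I·t = 45.80 A × 101160 s = 4633000 C.
n(e⁻) = Q/F = 4633000 / 96500 = 48.01 mol.
2 electrons are transferred per Cl₂ molecule, so n(Cl₂) = 48.01 / 2 = 24.01 mol.
V = n × V_m = 24.01 × 22.7 = 545 L.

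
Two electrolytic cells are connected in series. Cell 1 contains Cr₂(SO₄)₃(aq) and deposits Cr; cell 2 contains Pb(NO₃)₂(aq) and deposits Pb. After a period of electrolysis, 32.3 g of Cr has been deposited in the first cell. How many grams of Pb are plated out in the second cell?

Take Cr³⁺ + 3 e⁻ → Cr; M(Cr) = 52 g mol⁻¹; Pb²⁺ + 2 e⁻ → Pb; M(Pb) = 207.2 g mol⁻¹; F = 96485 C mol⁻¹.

n(Cr) = 32.3 / 52 = 0.6212 mol.
Since Cr³⁺ + 3 e⁻ → Cr, n(e⁻) passed = 3 × 0.6212 = 1.863 mol.
Cells in series carry the same charge, so the same 1.863 mol of electrons passes through cell 2.
Pb²⁺ + 2 e⁻ → Pb, so n(Pb) = 1.863 / 2 = 0.9317 mol.
m(Pb) = 0.9317 × 207.2 = 193 g.

193 g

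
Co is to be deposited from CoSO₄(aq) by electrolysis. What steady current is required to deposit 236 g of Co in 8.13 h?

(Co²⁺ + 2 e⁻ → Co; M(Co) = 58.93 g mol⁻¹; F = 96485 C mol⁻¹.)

n(Co) = 236 / 58.93 = 4.005 mol.
n(e⁻) = 2 × 4.005 = 8.010 mol.
Q = n(e⁻)·F = 8.010 × 96485 = 772800 C.
I = Q/t = 772800 / 29268 s = 26.4 A.

26.4 A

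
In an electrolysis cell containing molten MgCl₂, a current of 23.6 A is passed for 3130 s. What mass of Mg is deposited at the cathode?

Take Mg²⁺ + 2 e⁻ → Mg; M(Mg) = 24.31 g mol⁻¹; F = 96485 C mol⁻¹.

Q = I·t = 23.60 A × 3130.0 s = 73870 C.
n(e⁻) = Q/F = 73870 / 96485 = 0.7656 mol.
Mg²⁺ + 2 e⁻ → Mg, so n(Mg) = n(e⁻)/2 = 0.3828 mol.
m = n·M = 0.3828 × 24.31 = 9.31 g.

9.31 g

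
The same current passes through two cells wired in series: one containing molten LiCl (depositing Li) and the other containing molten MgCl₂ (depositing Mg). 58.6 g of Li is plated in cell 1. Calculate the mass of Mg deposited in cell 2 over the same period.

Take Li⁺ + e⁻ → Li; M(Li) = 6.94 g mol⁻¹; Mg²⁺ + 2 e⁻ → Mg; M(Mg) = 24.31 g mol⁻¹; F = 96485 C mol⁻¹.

103 g

n(Li) = 58.6 / 6.94 = 8.444 mol.
Since Li⁺ + e⁻ → Li, n(e⁻) passed = 1 × 8.444 = 8.444 mol.
Cells in series carry the same charge, so the same 8.444 mol of electrons passes through cell 2.
Mg²⁺ + 2 e⁻ → Mg, so n(Mg) = 8.444 / 2 = 4.222 mol.
m(Mg) = 4.222 × 24.31 = 103 g.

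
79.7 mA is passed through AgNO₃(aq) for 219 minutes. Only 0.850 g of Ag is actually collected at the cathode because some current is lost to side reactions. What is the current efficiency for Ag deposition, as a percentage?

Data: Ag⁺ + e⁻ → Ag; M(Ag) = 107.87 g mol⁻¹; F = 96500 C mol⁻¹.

Q = I·t = 0.07970 × 13140 = 1047 C; n(e⁻) = 1047/96500 = 0.01085 mol.
Theoretical n(Ag) = n(e⁻)/1 = 0.01085 mol, i.e. m_theo = 0.01085 × 107.87 = 1.171 g.
Efficiency = m_actual / m_theo = 0.850 / 1.171 = 72.6 %.

72.6 %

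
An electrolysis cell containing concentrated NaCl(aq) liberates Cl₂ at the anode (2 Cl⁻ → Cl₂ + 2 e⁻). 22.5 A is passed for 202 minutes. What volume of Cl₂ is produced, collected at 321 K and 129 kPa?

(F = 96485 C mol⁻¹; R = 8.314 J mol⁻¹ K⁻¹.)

29.2 L

Q = I·t = 22.50 A × 12120 s = 272700 C.
n(e⁻) = Q/F = 272700 / 96485 = 2.826 mol.
2 electrons are transferred per Cl₂ molecule, so n(Cl₂) = 2.826 / 2 = 1.413 mol.
V = nRT/P = (1.413 × 8.314 × 321) / (129 × 10³ Pa) = 0.0292 m³ = 29.2 L.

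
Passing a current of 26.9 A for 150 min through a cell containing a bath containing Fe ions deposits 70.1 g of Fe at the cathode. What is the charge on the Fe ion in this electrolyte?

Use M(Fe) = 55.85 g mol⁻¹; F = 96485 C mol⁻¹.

Q = I·t = 26.90 A × 9000.0 s = 242100 C, so n(e⁻) = 242100/96485 = 2.509 mol.
n(Fe) deposited = 70.1 / 55.85 = 1.255 mol.
Electrons per atom = n(e⁻)/n(Fe) = 2.509 / 1.255 = 2.00 ≈ 2, so the ion is Fe²⁺.

+2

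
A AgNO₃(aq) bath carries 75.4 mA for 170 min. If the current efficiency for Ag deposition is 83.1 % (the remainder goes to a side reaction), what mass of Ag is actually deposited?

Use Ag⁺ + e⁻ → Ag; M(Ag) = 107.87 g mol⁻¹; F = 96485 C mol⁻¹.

0.715 g

Q = I·t = 0.07540 × 10200 = 769.1 C.
n(e⁻) = 769.1/96485 = 0.007971 mol; theoretically n(Ag) = 0.007971/1 = 0.007971 mol, m_theo = 0.8598 g.
At 83.1 % efficiency, m_actual = 0.831 × 0.8598 = 0.715 g.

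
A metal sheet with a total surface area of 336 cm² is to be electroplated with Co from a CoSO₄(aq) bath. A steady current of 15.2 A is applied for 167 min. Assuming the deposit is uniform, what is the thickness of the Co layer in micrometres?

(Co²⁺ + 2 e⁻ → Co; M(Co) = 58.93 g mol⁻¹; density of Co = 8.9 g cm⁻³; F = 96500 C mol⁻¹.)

Q = I·t = 15.20 × 10020 = 152300 C; n(e⁻) = 1.578 mol.
n(Co) = n(e⁻)/2 = 0.7891 mol, so m = 0.7891 × 58.93 = 46.50 g.
Volume = m/ρ = 46.50 / 8.9 = 5.225 cm³.
Thickness = V/A = 5.225 / 336 = 0.0156 cm = 156 μm.

156 μm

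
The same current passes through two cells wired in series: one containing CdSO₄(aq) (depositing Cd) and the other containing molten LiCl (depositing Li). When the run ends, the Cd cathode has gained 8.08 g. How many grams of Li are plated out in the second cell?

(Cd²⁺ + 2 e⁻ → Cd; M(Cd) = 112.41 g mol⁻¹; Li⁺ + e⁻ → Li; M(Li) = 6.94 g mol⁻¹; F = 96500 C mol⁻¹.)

n(Cd) = 8.08 / 112.41 = 0.07188 mol.
Since Cd²⁺ + 2 e⁻ → Cd, n(e⁻) passed = 2 × 0.07188 = 0.1438 mol.
Cells in series carry the same charge, so the same 0.1438 mol of electrons passes through cell 2.
Li⁺ + e⁻ → Li, so n(Li) = 0.1438 / 1 = 0.1438 mol.
m(Li) = 0.1438 × 6.94 = 0.998 g.

0.998 g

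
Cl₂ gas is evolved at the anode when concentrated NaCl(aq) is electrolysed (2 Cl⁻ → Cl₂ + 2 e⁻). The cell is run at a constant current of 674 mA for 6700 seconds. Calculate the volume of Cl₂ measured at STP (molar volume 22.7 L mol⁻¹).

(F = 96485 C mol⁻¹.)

0.531 L

Q = I·t = 0.6740 A × 6700.0 s = 4516 C.
n(e⁻) = Q/F = 4516 / 96485 = 0.04680 mol.
2 electrons are transferred per Cl₂ molecule, so n(Cl₂) = 0.04680 / 2 = 0.02340 mol.
V = n × V_m = 0.02340 × 22.7 = 0.531 L.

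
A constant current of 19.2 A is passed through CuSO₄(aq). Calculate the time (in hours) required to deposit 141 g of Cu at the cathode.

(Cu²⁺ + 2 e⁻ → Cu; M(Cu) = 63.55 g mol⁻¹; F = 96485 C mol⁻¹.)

6.19 h

n(Cu) = m/M = 141 / 63.55 = 2.219 mol.
Each Cu atom requires 2 electrons, so n(e⁻) = 2 × 2.219 = 4.437 mol.
Q = n(e⁻)·F = 4.437 × 96485 = 428100 C.
t = Q/I = 428100 / 19.20 A = 22300 s = 6.19 h.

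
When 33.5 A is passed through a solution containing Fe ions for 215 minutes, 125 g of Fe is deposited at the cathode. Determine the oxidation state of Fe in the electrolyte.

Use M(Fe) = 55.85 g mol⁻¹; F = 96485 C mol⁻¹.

+2

Q = I·t = 33.50 A × 12900 s = 432200 C, so n(e⁻) = 432200/96485 = 4.479 mol.
n(Fe) deposited = 125 / 55.85 = 2.238 mol.
Electrons per atom = n(e⁻)/n(Fe) = 4.479 / 2.238 = 2.00 ≈ 2, so the ion is Fe²⁺.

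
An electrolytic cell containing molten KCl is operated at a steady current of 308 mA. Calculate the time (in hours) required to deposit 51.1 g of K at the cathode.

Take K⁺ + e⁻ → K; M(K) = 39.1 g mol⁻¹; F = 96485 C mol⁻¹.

n(K) = m/M = 51.1 / 39.1 = 1.307 mol.
Each K atom requires 1 electron, so n(e⁻) = 1 × 1.307 = 1.307 mol.
Q = n(e⁻)·F = 1.307 × 96485 = 126100 C.
t = Q/I = 126100 / 0.3080 A = 409400 s = 114 h.

114 h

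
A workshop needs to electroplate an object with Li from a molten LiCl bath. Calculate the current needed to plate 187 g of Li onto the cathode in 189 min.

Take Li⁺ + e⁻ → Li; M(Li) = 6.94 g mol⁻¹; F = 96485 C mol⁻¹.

n(Li) = 187 / 6.94 = 26.95 mol.
n(e⁻) = 1 × 26.95 = 26.95 mol.
Q = n(e⁻)·F = 26.95 × 96485 = 2600000 C.
I = Q/t = 2600000 / 11340 s = 229 A.

229 A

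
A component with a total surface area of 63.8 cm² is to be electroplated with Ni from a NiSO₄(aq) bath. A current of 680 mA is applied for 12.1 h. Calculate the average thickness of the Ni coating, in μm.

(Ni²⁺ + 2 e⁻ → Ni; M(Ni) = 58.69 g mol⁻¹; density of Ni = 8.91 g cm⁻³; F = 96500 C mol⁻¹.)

158 μm

Q = I·t = 0.6800 × 43560 = 29620 C; n(e⁻) = 0.3070 mol.
n(Ni) = n(e⁻)/2 = 0.1535 mol, so m = 0.1535 × 58.69 = 9.007 g.
Volume = m/ρ = 9.007 / 8.91 = 1.011 cm³.
Thickness = V/A = 1.011 / 63.8 = 0.0158 cm = 158 μm.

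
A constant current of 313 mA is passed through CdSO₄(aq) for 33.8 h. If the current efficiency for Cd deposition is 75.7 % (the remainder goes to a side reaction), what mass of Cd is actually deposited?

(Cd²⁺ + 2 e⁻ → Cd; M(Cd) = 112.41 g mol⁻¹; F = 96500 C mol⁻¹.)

Q = I·t = 0.3130 × 121680 = 38090 C.
n(e⁻) = 38090/96500 = 0.3947 mol; theoretically n(Cd) = 0.3947/2 = 0.1973 mol, m_theo = 22.18 g.
At 75.7 % efficiency, m_actual = 0.757 × 22.18 = 16.8 g.

16.8 g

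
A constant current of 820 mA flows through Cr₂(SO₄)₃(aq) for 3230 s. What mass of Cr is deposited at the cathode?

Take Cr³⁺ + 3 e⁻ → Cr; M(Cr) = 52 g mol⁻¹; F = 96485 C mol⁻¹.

Q = I·t = 0.8200 A × 3230.0 s = 2649 C.
n(e⁻) = Q/F = 2649 / 96485 = 0.02745 mol.
Cr³⁺ + 3 e⁻ → Cr, so n(Cr) = n(e⁻)/3 = 0.009150 mol.
m = n·M = 0.009150 × 52 = 0.476 g.

0.476 g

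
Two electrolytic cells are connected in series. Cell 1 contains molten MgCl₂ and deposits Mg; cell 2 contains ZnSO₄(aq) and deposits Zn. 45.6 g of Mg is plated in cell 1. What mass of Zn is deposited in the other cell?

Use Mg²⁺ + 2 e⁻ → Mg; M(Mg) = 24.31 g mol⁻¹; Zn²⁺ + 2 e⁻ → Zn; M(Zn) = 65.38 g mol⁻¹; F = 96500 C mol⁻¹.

n(Mg) = 45.6 / 24.31 = 1.876 mol.
Since Mg²⁺ + 2 e⁻ → Mg, n(e⁻) passed = 2 × 1.876 = 3.752 mol.
Cells in series carry the same charge, so the same 3.752 mol of electrons passes through cell 2.
Zn²⁺ + 2 e⁻ → Zn, so n(Zn) = 3.752 / 2 = 1.876 mol.
m(Zn) = 1.876 × 65.38 = 123 g.

123 g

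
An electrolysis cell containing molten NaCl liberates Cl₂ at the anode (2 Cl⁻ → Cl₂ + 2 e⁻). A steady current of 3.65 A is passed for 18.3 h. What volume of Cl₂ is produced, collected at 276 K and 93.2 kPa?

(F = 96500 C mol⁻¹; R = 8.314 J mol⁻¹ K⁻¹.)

Q = I·t = 3.650 A × 65880 s = 240500 C.
n(e⁻) = Q/F = 240500 / 96500 = 2.492 mol.
2 electrons are transferred per Cl₂ molecule, so n(Cl₂) = 2.492 / 2 = 1.246 mol.
V = nRT/P = (1.246 × 8.314 × 276) / (93.2 × 10³ Pa) = 0.0307 m³ = 30.7 L.

30.7 L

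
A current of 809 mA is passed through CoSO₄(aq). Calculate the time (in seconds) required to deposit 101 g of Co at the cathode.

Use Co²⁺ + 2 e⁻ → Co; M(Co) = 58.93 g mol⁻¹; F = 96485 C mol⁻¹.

4.09 × 10⁵ s

n(Co) = m/M = 101 / 58.93 = 1.714 mol.
Each Co atom requires 2 electrons, so n(e⁻) = 2 × 1.714 = 3.428 mol.
Q = n(e⁻)·F = 3.428 × 96485 = 330700 C.
t = Q/I = 330700 / 0.8090 A = 408800 s.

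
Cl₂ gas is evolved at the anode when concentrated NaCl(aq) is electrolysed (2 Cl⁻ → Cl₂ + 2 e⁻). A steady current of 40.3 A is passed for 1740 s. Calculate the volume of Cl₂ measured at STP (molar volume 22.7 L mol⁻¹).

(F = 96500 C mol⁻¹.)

8.25 L

Q = I·t = 40.30 A × 1740.0 s = 70120 C.
n(e⁻) = Q/F = 70120 / 96500 = 0.7267 mol.
2 electrons are transferred per Cl₂ molecule, so n(Cl₂) = 0.7267 / 2 = 0.3633 mol.
V = n × V_m = 0.3633 × 22.7 = 8.25 L.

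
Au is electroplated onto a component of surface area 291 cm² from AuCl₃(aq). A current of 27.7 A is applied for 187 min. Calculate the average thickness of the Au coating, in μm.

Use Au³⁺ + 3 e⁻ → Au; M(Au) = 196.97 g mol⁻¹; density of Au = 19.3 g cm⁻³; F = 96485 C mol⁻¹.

Q = I·t = 27.70 × 11220 = 310800 C; n(e⁻) = 3.221 mol.
n(Au) = n(e⁻)/3 = 1.074 mol, so m = 1.074 × 196.97 = 211.5 g.
Volume = m/ρ = 211.5 / 19.3 = 10.96 cm³.
Thickness = V/A = 10.96 / 291 = 0.0377 cm = 377 μm.

377 μm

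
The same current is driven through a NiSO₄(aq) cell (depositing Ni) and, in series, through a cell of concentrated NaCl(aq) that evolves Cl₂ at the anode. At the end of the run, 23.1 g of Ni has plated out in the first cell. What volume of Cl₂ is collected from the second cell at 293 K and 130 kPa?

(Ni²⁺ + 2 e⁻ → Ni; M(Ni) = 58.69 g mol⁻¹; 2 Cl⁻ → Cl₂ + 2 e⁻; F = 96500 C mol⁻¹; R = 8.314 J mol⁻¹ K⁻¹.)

n(Ni) = 23.1 / 58.69 = 0.3936 mol, so n(e⁻) = 2 × 0.3936 = 0.7872 mol.
The cells are in series, so the same 0.7872 mol of electrons passes through the second cell.
2 Cl⁻ → Cl₂ + 2 e⁻ — 2 mol e⁻ per mol Cl₂, so n(Cl₂) = 0.7872/2 = 0.3936 mol.
V = nRT/P = (0.3936 × 8.314 × 293) / (130 × 10³) = 0.00738 m³ = 7.38 L.

7.38 L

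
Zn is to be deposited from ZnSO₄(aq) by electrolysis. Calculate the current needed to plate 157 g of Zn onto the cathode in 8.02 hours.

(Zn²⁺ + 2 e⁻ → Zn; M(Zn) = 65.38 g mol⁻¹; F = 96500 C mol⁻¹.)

n(Zn) = 157 / 65.38 = 2.401 mol.
n(e⁻) = 2 × 2.401 = 4.803 mol.
Q = n(e⁻)·F = 4.803 × 96500 = 463500 C.
I = Q/t = 463500 / 28872 s = 16.1 A.

16.1 A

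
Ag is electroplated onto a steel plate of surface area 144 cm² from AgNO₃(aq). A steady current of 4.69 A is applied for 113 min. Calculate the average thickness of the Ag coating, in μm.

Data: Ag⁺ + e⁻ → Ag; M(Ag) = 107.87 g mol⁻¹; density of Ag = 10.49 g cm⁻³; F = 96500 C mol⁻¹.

235 μm

Q = I·t = 4.690 × 6780.0 = 31800 C; n(e⁻) = 0.3295 mol.
n(Ag) = n(e⁻)/1 = 0.3295 mol, so m = 0.3295 × 107.87 = 35.54 g.
Volume = m/ρ = 35.54 / 10.49 = 3.388 cm³.
Thickness = V/A = 3.388 / 144 = 0.0235 cm = 235 μm.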